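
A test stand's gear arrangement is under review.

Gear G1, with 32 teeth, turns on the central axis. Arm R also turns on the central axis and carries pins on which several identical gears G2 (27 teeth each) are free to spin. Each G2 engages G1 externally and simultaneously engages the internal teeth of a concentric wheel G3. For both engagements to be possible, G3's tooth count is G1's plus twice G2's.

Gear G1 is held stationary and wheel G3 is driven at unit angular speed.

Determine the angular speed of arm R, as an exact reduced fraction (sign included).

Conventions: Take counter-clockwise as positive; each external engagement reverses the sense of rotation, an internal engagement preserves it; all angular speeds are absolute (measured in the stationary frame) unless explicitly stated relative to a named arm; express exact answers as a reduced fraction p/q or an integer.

planetary set (32T centre, 27T on arm, 86T internal) — Willis relation
ring teeth: 32 + 2·27 = 86
32(ω_sun−ω_arm) = −86(ω_ring−ω_arm),  ω_sun = 0, ω_ring = 1
32(0−ω_arm) = −86(1−ω_arm)  ⇒  118·ω_arm = 86  ⇒  ω_arm = 43/59
exact speed ratio = 43/59

43/59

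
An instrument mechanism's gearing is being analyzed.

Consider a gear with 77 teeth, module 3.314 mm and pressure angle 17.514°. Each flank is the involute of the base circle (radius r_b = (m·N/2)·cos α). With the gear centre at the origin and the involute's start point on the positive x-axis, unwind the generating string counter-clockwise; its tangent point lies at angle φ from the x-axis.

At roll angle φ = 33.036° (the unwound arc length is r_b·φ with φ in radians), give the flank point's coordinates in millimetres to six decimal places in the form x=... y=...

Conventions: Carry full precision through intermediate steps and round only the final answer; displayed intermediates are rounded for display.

recognized (one wheel, involute flank): single-mesh tooth geometry, m = 3.314, N = 77
pitch radius r_p = m·N/2 = 3.314·77/2 = 127.589000
base radius r_b = r_p·cos α = 127.589000·cos 17.514° = 121.674414
roll angle φ = 33.036° = 0.57658697 rad
x = r_b·(cos φ + φ·sin φ) = 140.249685
y = r_b·(sin φ − φ·cos φ) = 7.519085

x=140.249685 y=7.519085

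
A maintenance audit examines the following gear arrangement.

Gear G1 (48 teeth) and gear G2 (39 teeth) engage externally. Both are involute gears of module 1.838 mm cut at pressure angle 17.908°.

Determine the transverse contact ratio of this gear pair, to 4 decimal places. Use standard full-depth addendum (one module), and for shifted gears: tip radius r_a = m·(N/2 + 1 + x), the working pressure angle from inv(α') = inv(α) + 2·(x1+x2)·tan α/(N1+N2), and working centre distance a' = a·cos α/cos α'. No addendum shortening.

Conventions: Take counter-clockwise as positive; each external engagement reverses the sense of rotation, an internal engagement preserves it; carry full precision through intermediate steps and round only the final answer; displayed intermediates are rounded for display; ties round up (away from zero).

topology: single-mesh involute geometry — m = 1.838, 48T/39T pair
base radii: r_b1 = 41.974839, r_b2 = 34.104557
tip radii: r_a1 = 45.950000, r_a2 = 37.679000
no profile shift: α' = α, a' = a
action lengths: √(r_a1²−r_b1²) = 18.695331, √(r_a2²−r_b2²) = 16.018310
base pitch p_b = π·m·cos α = 5.494494
CR = (18.695331 + 16.018310 − 79.953000·sin 17.90800°)/5.494494 = 1.843470
contact ratio ≈ 1.8435

1.8435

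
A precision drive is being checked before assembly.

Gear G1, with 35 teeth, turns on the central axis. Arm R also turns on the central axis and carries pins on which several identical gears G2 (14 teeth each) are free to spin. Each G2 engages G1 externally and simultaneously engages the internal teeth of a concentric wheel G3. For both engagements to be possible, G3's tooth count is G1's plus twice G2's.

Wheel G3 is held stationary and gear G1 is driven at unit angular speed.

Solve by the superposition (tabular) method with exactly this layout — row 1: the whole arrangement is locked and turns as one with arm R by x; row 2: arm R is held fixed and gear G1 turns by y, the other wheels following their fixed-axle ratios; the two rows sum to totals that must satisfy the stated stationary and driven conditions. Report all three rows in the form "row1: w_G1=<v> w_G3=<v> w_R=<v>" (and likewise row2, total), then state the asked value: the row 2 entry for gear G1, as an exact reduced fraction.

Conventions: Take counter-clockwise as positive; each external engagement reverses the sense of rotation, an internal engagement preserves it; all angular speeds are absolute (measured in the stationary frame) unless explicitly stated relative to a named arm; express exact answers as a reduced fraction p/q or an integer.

recognized (axles ride arm R): planetary set, 35/14/63 teeth
row 1: whole set turns with the arm by x
row 2 — arm fixed, fixed-axis ratios: sun y, ring −(35/63)·y, arm 0
boundary: total ω_ring = x − (35/63)·y = 0 and total ω_sun = x + y = 1  ⇒  y = 9/14, x = 5/14
row 2 ring = −(35/63)·9/14 = -5/14
totals (row 1 + row 2): sun 5/14 + 9/14 = 1, ring 5/14 + (-5/14) = 0, arm 5/14 + 0 = 5/14
asked cell (row2, sun) = 9/14

row1: w_G1=5/14 w_G3=5/14 w_R=5/14
row2: w_G1=9/14 w_G3=-5/14 w_R=0
total: w_G1=1 w_G3=0 w_R=5/14
asked value: 9/14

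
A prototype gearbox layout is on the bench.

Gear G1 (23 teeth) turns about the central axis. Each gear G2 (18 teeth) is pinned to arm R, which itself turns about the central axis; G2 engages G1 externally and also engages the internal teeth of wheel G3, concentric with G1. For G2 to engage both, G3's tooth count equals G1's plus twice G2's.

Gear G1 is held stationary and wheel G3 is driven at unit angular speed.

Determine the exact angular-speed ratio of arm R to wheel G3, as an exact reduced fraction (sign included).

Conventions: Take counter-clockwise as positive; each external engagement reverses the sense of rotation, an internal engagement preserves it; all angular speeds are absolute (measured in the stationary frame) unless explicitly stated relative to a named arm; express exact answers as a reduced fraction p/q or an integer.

59/82

class = planetary set [G3 = 23+2·18 = 59; Willis about the carrier]
ring teeth: 23 + 2·18 = 59
23(ω_sun−ω_arm) = −59(ω_ring−ω_arm),  ω_sun = 0, ω_ring = 1
23(0−ω_arm) = −59(1−ω_arm)  ⇒  82·ω_arm = 59  ⇒  ω_arm = 59/82
ω_out/ω_in = 59/82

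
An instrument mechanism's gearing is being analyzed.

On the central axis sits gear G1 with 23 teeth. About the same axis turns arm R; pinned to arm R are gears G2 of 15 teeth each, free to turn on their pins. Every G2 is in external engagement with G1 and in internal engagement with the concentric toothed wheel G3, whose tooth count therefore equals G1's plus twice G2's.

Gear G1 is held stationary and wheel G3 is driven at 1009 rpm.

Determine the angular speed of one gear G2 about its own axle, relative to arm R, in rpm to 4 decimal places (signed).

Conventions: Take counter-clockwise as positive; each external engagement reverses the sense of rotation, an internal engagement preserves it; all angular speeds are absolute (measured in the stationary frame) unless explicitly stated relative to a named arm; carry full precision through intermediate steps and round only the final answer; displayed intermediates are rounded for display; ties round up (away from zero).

+1078.9219 rpm

topology: planetary set — G1 23T / G2 15T / G3 53T, arm = carrier (Willis)
normalise by the input: solve with ω_ring = 1, then scale by 1009 rpm
ring teeth: 23 + 2·15 = 53
23(ω_sun−ω_arm) = −53(ω_ring−ω_arm),  ω_sun = 0, ω_ring = 1
23(0−ω_arm) = −53(1−ω_arm)  ⇒  76·ω_arm = 53  ⇒  ω_arm = 53/76
sun–planet mesh: 23·(0−53/76) = −15·(ω_p−ω_arm)  ⇒  ω_p−ω_arm = 1219/1140
scale: ω_p−ω_arm = 1219/1140 × 1009 rpm = +1078.9219 rpm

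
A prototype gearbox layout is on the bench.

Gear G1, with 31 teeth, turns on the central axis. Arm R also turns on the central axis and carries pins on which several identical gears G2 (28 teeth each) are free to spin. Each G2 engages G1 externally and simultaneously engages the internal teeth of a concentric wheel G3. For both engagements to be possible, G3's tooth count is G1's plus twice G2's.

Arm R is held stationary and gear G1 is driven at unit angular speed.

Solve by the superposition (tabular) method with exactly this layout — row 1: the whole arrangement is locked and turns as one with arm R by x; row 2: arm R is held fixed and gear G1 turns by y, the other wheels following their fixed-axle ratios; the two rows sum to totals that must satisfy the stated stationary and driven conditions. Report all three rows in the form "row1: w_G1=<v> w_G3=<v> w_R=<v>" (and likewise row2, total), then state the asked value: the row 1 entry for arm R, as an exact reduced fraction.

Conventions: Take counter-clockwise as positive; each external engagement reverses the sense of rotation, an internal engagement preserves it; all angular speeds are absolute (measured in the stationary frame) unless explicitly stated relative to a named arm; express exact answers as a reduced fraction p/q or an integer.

row1: w_G1=0 w_G3=0 w_R=0
row2: w_G1=1 w_G3=-31/87 w_R=0
total: w_G1=1 w_G3=-31/87 w_R=0
asked value: 0

class = planetary set [G3 = 31+2·28 = 87; Willis about the carrier]
superposition row 1 [locked train]: every member turns x
row 2: sun turns y, ring = −(31/87)·y, arm 0
boundary: total ω_arm = x = 0 and total ω_sun = x + y = 1  ⇒  y = 1, x = 0
row 2 ring = −(31/87)·1 = -31/87
totals (row 1 + row 2): sun 0 + 1 = 1, ring 0 + (-31/87) = -31/87, arm 0 + 0 = 0
asked cell (row1, arm) = 0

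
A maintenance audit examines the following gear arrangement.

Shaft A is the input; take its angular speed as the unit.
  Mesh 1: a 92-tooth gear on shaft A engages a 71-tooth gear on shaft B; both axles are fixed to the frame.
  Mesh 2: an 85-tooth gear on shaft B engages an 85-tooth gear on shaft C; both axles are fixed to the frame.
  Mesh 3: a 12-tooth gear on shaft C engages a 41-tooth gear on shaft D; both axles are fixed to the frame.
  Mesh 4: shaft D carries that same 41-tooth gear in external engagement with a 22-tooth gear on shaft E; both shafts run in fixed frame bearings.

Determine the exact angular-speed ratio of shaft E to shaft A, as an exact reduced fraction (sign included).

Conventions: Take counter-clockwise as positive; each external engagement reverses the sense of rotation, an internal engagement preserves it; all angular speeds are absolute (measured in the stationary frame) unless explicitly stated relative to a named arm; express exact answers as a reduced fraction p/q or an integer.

552/781

class = fixed-axis compound train [4 meshes; 4 ratios multiply, 4 sense flips]
mesh 1 [92T→71T]: running ratio 92/71, sense −
mesh 2 [85T→85T]: running ratio 92/71, sense +
mesh 3 [12T→41T]: running ratio 1104/2911, sense −
mesh 4 [41T→22T]: running ratio 552/781, sense +
ω_out/ω_in = 552/781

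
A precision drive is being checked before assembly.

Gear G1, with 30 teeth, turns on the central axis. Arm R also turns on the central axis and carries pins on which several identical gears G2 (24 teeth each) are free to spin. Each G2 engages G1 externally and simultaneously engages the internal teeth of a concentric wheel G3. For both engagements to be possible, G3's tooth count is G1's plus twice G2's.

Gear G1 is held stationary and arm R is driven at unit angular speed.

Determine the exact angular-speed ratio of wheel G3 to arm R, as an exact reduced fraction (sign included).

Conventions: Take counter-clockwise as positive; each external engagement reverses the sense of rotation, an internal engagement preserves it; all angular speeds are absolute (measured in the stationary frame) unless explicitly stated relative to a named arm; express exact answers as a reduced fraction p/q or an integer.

class = planetary set [G3 = 30+2·24 = 78; Willis about the carrier]
ring teeth: 30 + 2·24 = 78
30(ω_sun−ω_arm) = −78(ω_ring−ω_arm),  ω_sun = 0, ω_arm = 1
ω_ring = 1 − (30/78)(0−1) = 18/13
ω_out/ω_in = 18/13

18/13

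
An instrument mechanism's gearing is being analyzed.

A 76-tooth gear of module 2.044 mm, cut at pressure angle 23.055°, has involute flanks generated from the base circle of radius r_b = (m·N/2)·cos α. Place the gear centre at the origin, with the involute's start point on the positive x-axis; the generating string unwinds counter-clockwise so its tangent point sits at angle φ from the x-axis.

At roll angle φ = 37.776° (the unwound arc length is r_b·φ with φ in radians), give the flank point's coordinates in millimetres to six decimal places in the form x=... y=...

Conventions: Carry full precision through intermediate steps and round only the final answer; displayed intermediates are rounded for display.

x=85.354046 y=6.535438

recognized (one wheel, involute flank): single-mesh tooth geometry, m = 2.044, N = 76
pitch radius r_p = m·N/2 = 2.044·76/2 = 77.672000
base radius r_b = r_p·cos α = 77.672000·cos 23.055° = 71.468287
roll angle φ = 37.776° = 0.65931558 rad
x = r_b·(cos φ + φ·sin φ) = 85.354046
y = r_b·(sin φ − φ·cos φ) = 6.535438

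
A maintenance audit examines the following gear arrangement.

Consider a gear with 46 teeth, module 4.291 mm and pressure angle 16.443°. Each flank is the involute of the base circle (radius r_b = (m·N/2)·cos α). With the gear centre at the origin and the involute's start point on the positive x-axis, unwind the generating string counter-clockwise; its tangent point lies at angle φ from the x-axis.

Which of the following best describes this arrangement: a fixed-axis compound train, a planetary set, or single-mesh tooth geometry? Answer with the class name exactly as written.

class = single-mesh tooth geometry [base-circle involute, m = 4.291, 46T]
classification: single-mesh tooth geometry

single-mesh tooth geometry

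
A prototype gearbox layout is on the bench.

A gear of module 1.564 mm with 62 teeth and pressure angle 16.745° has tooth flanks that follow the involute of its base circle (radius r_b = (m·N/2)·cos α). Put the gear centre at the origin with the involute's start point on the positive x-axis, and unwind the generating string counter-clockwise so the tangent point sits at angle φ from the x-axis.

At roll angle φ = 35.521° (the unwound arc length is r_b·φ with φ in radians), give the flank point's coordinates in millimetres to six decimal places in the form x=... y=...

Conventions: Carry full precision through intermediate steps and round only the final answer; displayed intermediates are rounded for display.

recognized (one wheel, involute flank): single-mesh tooth geometry, m = 1.564, N = 62
pitch radius r_p = m·N/2 = 1.564·62/2 = 48.484000
base radius r_b = r_p·cos α = 48.484000·cos 16.745° = 46.428109
roll angle φ = 35.521° = 0.61995840 rad
x = r_b·(cos φ + φ·sin φ) = 54.511209
y = r_b·(sin φ − φ·cos φ) = 3.547829

x=54.511209 y=3.547829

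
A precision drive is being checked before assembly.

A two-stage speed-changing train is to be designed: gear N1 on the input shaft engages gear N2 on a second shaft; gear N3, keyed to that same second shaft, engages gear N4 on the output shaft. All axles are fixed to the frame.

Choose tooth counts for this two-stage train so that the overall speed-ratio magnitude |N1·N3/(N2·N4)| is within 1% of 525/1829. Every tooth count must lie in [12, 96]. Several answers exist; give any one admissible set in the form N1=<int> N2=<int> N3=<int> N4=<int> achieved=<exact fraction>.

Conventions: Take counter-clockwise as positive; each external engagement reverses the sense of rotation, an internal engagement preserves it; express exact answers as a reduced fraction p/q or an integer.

class = fixed-axis compound train [2-stage, 525/1829 wanted]
target = 525/1829 in lowest terms: an exact hit needs N1·N3 = k·525 and N2·N4 = k·1829 for one integer k, every count in [12, 96]; additionally prefer no 1:1 stage (N1 ≠ N2, N3 ≠ N4)
k = 1: N1·N3 = 525 = 15·35, N2·N4 = 1829 = 31·59
achieved = 15·35/(31·59) = 525/1829; |achieved − target| = 0 ≤ 21/7316 ✓

N1=15 N2=31 N3=35 N4=59 achieved=525/1829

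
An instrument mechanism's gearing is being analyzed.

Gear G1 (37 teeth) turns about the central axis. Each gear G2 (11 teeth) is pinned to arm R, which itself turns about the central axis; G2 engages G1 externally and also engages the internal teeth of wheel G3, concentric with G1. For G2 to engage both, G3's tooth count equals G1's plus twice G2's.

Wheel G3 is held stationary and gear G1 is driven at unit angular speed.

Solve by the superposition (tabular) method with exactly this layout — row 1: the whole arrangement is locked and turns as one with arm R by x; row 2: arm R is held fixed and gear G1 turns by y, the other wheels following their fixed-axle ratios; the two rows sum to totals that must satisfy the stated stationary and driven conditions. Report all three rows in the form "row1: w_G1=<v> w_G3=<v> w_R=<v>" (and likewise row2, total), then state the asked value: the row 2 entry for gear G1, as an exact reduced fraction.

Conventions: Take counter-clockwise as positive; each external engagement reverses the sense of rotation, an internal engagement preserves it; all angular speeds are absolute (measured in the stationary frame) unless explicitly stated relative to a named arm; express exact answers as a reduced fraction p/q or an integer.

topology: planetary set — G1 37T / G2 11T / G3 59T, arm = carrier (Willis)
row 1 (train locked, turned with arm): all members turn x
superposition row 2 [arm held]: sun y, ring −(37/59)·y, arm 0
boundary: total ω_ring = x − (37/59)·y = 0 and total ω_sun = x + y = 1  ⇒  y = 59/96, x = 37/96
row 2 ring = −(37/59)·59/96 = -37/96
totals (row 1 + row 2): sun 37/96 + 59/96 = 1, ring 37/96 + (-37/96) = 0, arm 37/96 + 0 = 37/96
asked cell (row2, sun) = 59/96

row1: w_G1=37/96 w_G3=37/96 w_R=37/96
row2: w_G1=59/96 w_G3=-37/96 w_R=0
total: w_G1=1 w_G3=0 w_R=37/96
asked value: 59/96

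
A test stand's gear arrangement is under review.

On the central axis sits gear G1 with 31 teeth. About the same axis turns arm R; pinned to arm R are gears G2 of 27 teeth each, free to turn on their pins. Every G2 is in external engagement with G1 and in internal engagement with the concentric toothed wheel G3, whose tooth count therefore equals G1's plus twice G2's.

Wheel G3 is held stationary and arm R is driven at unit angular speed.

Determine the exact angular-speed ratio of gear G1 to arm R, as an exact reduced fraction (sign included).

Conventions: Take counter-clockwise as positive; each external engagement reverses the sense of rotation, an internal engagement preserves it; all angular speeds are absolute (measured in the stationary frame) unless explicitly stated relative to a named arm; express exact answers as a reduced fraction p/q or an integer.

recognized (axles ride arm R): planetary set, 31/27/85 teeth
ring teeth: 31 + 2·27 = 85
31(ω_sun−ω_arm) = −85(ω_ring−ω_arm),  ω_ring = 0, ω_arm = 1
ω_sun = 1 − (85/31)(0−1) = 116/31
ω_out/ω_in = 116/31

116/31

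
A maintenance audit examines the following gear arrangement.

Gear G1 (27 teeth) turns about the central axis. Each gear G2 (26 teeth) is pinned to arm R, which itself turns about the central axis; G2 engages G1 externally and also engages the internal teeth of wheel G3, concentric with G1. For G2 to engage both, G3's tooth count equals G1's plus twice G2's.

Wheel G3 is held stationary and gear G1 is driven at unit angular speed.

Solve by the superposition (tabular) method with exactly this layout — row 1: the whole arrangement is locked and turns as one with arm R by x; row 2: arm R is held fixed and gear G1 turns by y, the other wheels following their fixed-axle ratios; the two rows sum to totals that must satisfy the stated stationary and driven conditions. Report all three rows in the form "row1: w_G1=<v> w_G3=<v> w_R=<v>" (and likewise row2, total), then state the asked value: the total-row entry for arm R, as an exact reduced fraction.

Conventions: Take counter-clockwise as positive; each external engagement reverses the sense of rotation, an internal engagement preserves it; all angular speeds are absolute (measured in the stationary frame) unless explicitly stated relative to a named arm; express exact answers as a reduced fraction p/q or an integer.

class = planetary set [G3 = 27+2·26 = 79; Willis about the carrier]
row 1: whole set turns with the arm by x
superposition row 2 [arm held]: sun y, ring −(27/79)·y, arm 0
boundary: total ω_ring = x − (27/79)·y = 0 and total ω_sun = x + y = 1  ⇒  y = 79/106, x = 27/106
row 2 ring = −(27/79)·79/106 = -27/106
totals (row 1 + row 2): sun 27/106 + 79/106 = 1, ring 27/106 + (-27/106) = 0, arm 27/106 + 0 = 27/106
asked cell (total, arm) = 27/106

row1: w_G1=27/106 w_G3=27/106 w_R=27/106
row2: w_G1=79/106 w_G3=-27/106 w_R=0
total: w_G1=1 w_G3=0 w_R=27/106
asked value: 27/106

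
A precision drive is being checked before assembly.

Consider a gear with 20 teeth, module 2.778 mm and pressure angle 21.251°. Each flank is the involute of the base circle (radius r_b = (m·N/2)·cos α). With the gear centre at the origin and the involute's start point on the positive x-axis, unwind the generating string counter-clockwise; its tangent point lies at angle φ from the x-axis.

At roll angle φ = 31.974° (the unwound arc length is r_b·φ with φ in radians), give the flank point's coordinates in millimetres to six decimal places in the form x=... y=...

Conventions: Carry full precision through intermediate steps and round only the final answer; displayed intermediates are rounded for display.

x=29.614025 y=1.453667

recognized (one wheel, involute flank): single-mesh tooth geometry, m = 2.778, N = 20
pitch radius r_p = m·N/2 = 2.778·20/2 = 27.780000
base radius r_b = r_p·cos α = 27.780000·cos 21.251° = 25.891003
roll angle φ = 31.974° = 0.55805158 rad
x = r_b·(cos φ + φ·sin φ) = 29.614025
y = r_b·(sin φ − φ·cos φ) = 1.453667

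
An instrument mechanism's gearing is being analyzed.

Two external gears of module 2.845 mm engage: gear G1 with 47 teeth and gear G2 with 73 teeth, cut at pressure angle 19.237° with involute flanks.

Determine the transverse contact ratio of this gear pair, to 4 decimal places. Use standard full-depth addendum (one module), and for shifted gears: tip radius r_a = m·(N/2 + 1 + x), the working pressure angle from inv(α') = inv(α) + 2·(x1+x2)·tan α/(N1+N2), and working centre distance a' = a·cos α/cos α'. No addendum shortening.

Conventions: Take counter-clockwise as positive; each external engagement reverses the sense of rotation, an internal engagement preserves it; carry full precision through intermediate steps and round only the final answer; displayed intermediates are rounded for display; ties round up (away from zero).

1.8229

recognized (one external pair, fixed centres): single-mesh tooth geometry, m = 2.845, N1 = 47, N2 = 73
base radii: r_b1 = 63.124431, r_b2 = 98.044329
tip radii: r_a1 = 69.702500, r_a2 = 106.687500
no profile shift: α' = α, a' = a
action lengths: √(r_a1²−r_b1²) = 29.559173, √(r_a2²−r_b2²) = 42.065807
base pitch p_b = π·m·cos α = 8.438777
CR = (29.559173 + 42.065807 − 170.700000·sin 19.23700°)/8.438777 = 1.822936
contact ratio ≈ 1.8229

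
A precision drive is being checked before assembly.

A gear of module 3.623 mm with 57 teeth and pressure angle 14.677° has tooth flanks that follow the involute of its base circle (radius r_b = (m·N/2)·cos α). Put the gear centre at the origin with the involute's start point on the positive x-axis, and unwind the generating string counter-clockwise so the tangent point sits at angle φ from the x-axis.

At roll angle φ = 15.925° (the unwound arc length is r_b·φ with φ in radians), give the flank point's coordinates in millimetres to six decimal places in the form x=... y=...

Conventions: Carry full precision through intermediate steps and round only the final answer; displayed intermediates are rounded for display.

topology: single-mesh involute geometry — m = 3.623, N = 57
pitch radius r_p = m·N/2 = 3.623·57/2 = 103.255500
base radius r_b = r_p·cos α = 103.255500·cos 14.677° = 99.886226
roll angle φ = 15.925° = 0.27794368 rad
x = r_b·(cos φ + φ·sin φ) = 103.670270
y = r_b·(sin φ − φ·cos φ) = 0.709408

x=103.670270 y=0.709408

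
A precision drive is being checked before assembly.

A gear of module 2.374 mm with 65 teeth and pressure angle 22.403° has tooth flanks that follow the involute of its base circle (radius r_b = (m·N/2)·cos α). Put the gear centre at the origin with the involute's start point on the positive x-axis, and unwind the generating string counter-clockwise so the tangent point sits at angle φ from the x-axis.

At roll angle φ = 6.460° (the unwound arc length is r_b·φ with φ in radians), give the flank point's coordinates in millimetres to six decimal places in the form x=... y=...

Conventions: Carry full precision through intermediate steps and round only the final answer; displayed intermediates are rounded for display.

topology: single-mesh involute geometry — m = 2.374, N = 65
pitch radius r_p = m·N/2 = 2.374·65/2 = 77.155000
base radius r_b = r_p·cos α = 77.155000·cos 22.403° = 71.331810
roll angle φ = 6.460° = 0.11274827 rad
x = r_b·(cos φ + φ·sin φ) = 71.783761
y = r_b·(sin φ − φ·cos φ) = 0.034036

x=71.783761 y=0.034036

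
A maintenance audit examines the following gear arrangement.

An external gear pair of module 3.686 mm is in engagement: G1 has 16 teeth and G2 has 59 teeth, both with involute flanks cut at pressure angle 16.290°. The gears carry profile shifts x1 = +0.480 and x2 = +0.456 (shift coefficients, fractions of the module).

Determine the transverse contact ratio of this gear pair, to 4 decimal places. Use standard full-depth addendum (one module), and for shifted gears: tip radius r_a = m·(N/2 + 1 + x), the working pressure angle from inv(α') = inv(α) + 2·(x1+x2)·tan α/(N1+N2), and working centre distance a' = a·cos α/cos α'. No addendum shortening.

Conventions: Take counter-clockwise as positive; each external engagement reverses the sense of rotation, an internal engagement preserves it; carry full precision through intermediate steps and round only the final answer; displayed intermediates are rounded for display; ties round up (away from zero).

1.6165

recognized (one external pair, fixed centres): single-mesh tooth geometry, m = 3.686, N1 = 16, N2 = 59
base radii: r_b1 = 28.304183, r_b2 = 104.371673
tip radii: r_a1 = 34.943280, r_a2 = 114.103816
inv(α') = inv(16.290°) + 2·(+0.480+0.456)·tan α/(16+59) = 0.01521097  ⇒  α' = 20.13165°
a' = a·cos α / cos α' = 138.2250·cos 16.290°/cos 20.13165° = 141.309251
action lengths: √(r_a1²−r_b1²) = 20.491610, √(r_a2²−r_b2²) = 46.111113
base pitch p_b = π·m·cos α = 11.115026
CR = (20.491610 + 46.111113 − 141.309251·sin 20.13165°)/11.115026 = 1.616471
contact ratio ≈ 1.6165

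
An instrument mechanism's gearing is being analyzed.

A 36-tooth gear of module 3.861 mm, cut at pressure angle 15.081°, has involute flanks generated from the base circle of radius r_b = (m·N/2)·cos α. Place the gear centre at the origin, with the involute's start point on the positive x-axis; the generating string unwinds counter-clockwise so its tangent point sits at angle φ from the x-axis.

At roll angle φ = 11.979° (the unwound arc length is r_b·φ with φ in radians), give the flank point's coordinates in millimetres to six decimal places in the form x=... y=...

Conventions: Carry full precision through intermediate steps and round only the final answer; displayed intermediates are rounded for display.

recognized (one wheel, involute flank): single-mesh tooth geometry, m = 3.861, N = 36
pitch radius r_p = m·N/2 = 3.861·36/2 = 69.498000
base radius r_b = r_p·cos α = 69.498000·cos 15.081° = 67.104417
roll angle φ = 11.979° = 0.20907299 rad
x = r_b·(cos φ + φ·sin φ) = 68.555047
y = r_b·(sin φ − φ·cos φ) = 0.203528

x=68.555047 y=0.203528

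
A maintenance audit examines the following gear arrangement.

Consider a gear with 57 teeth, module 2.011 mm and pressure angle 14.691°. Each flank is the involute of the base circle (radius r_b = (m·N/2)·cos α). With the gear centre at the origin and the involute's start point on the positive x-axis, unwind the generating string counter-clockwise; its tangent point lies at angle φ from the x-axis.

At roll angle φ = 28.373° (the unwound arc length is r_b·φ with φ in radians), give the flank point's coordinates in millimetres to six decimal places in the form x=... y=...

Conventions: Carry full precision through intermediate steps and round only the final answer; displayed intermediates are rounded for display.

x=61.826308 y=2.189579

recognized (one wheel, involute flank): single-mesh tooth geometry, m = 2.011, N = 57
pitch radius r_p = m·N/2 = 2.011·57/2 = 57.313500
base radius r_b = r_p·cos α = 57.313500·cos 14.691° = 55.439784
roll angle φ = 28.373° = 0.49520227 rad
x = r_b·(cos φ + φ·sin φ) = 61.826308
y = r_b·(sin φ − φ·cos φ) = 2.189579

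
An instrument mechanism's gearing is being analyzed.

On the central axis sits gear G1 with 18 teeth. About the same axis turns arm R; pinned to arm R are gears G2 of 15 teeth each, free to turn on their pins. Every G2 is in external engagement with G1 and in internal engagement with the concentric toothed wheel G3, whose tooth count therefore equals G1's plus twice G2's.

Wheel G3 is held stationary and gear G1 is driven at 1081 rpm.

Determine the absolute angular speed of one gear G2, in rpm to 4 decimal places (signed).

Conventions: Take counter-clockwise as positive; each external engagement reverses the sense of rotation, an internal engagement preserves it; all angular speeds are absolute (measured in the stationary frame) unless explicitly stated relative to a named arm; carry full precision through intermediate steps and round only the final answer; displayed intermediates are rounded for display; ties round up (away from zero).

-648.6000 rpm

topology: planetary set — G1 18T / G2 15T / G3 48T, arm = carrier (Willis)
normalise by the input: solve with ω_sun = 1, then scale by 1081 rpm
ring teeth: 18 + 2·15 = 48
18(ω_sun−ω_arm) = −48(ω_ring−ω_arm),  ω_ring = 0, ω_sun = 1
18(1−ω_arm) = −48(0−ω_arm)  ⇒  66·ω_arm = 18  ⇒  ω_arm = 3/11
sun–planet mesh: 18·(1−3/11) = −15·(ω_p−ω_arm)  ⇒  ω_p−ω_arm = -48/55
ω_p = 3/11 − 48/55 = -3/5
scale: ω_p = -3/5 × 1081 rpm = -648.6000 rpm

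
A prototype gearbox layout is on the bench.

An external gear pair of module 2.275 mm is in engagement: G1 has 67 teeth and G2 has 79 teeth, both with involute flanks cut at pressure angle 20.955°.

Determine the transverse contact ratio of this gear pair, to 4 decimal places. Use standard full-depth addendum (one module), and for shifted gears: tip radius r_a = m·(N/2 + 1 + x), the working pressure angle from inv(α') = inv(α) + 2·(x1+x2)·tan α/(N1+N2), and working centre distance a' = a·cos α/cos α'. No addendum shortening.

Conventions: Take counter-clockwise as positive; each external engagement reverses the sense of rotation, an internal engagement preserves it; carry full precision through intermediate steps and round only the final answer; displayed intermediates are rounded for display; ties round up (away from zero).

class = single-mesh tooth geometry [involute pair 67T × 79T, m = 2.275]
base radii: r_b1 = 71.171927, r_b2 = 83.919138
tip radii: r_a1 = 78.487500, r_a2 = 92.137500
no profile shift: α' = α, a' = a
action lengths: √(r_a1²−r_b1²) = 33.088434, √(r_a2²−r_b2²) = 38.038102
base pitch p_b = π·m·cos α = 6.674424
CR = (33.088434 + 38.038102 − 166.075000·sin 20.95500°)/6.674424 = 1.757810
contact ratio ≈ 1.7578

1.7578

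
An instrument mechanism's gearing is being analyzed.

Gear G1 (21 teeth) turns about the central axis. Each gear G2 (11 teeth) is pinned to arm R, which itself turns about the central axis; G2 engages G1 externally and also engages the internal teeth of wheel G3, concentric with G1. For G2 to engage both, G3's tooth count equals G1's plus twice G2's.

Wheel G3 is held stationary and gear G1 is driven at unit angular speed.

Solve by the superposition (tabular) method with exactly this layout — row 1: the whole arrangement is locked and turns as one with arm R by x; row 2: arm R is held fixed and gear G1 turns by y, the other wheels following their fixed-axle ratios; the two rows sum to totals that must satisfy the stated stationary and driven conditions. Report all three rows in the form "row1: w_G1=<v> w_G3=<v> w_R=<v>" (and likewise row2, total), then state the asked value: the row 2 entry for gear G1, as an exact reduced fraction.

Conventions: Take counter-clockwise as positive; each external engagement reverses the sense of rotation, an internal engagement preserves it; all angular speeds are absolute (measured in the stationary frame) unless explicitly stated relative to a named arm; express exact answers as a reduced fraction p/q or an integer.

class = planetary set [G3 = 21+2·11 = 43; Willis about the carrier]
superposition row 1 [locked train]: every member turns x
row 2: sun turns y, ring = −(21/43)·y, arm 0
boundary: total ω_ring = x − (21/43)·y = 0 and total ω_sun = x + y = 1  ⇒  y = 43/64, x = 21/64
row 2 ring = −(21/43)·43/64 = -21/64
totals (row 1 + row 2): sun 21/64 + 43/64 = 1, ring 21/64 + (-21/64) = 0, arm 21/64 + 0 = 21/64
asked cell (row2, sun) = 43/64

row1: w_G1=21/64 w_G3=21/64 w_R=21/64
row2: w_G1=43/64 w_G3=-21/64 w_R=0
total: w_G1=1 w_G3=0 w_R=21/64
asked value: 43/64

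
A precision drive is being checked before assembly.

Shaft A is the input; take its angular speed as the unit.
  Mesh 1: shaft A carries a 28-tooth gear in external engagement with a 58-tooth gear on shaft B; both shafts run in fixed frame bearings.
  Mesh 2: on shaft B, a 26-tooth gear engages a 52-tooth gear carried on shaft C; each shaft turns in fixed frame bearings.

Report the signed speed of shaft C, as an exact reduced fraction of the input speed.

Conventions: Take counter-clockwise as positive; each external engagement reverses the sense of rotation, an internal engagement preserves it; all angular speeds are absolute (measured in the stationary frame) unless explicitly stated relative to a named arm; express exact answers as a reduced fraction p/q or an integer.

7/29

2-mesh fixed-axis compound train (all bearings frame-fixed)
mesh 1 [28T→58T]: |ω|/ω_in = 1×28/58 = 14/29, sense flips to −
mesh 2 [26T→52T]: |ω|/ω_in = (14/29)×26/52 = 7/29, sense flips to +
signed output speed (× input speed) = 7/29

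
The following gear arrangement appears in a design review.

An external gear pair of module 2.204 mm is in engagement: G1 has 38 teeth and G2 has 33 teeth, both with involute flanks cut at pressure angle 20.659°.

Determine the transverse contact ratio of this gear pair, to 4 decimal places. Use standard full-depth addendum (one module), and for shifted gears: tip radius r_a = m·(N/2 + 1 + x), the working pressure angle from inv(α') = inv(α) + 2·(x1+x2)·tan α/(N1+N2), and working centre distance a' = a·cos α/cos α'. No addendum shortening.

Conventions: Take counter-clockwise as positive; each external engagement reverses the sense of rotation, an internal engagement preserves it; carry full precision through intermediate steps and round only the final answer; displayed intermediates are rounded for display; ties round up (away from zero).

1.6589

recognized (one external pair, fixed centres): single-mesh tooth geometry, m = 2.204, N1 = 38, N2 = 33
base radii: r_b1 = 39.183236, r_b2 = 34.027547
tip radii: r_a1 = 44.080000, r_a2 = 38.570000
no profile shift: α' = α, a' = a
action lengths: √(r_a1²−r_b1²) = 20.192087, √(r_a2²−r_b2²) = 18.159596
base pitch p_b = π·m·cos α = 6.478830
CR = (20.192087 + 18.159596 − 78.242000·sin 20.65900°)/6.478830 = 1.658862
contact ratio ≈ 1.6589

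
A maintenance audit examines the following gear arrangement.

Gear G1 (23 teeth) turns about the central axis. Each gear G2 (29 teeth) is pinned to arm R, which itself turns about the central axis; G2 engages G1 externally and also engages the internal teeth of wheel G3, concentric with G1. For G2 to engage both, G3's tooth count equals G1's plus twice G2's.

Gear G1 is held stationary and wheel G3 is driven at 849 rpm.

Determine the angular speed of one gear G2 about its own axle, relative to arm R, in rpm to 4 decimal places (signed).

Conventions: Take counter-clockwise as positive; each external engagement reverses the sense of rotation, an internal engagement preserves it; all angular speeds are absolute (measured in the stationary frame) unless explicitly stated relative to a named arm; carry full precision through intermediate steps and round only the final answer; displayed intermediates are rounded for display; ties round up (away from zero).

class = planetary set [G3 = 23+2·29 = 81; Willis about the carrier]
normalise by the input: solve with ω_ring = 1, then scale by 849 rpm
ring teeth: 23 + 2·29 = 81
23(ω_sun−ω_arm) = −81(ω_ring−ω_arm),  ω_sun = 0, ω_ring = 1
23(0−ω_arm) = −81(1−ω_arm)  ⇒  104·ω_arm = 81  ⇒  ω_arm = 81/104
sun–planet mesh: 23·(0−81/104) = −29·(ω_p−ω_arm)  ⇒  ω_p−ω_arm = 1863/3016
scale: ω_p−ω_arm = 1863/3016 × 849 rpm = +524.4320 rpm

+524.4320 rpm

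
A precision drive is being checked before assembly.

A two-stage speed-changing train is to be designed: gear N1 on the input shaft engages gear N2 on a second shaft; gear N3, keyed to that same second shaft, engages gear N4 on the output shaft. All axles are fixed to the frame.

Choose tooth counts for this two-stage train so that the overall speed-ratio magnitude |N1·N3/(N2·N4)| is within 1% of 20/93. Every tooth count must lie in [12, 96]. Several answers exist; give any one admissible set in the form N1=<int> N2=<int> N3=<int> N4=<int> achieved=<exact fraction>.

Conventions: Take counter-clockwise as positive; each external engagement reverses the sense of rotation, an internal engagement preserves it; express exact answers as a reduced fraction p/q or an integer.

N1=12 N2=27 N3=15 N4=31 achieved=20/93

2-stage fixed-axis compound train for ratio 20/93
target = 20/93 in lowest terms: an exact hit needs N1·N3 = k·20 and N2·N4 = k·93 for one integer k, every count in [12, 96]; additionally prefer no 1:1 stage (N1 ≠ N2, N3 ≠ N4)
k = 1…8: no 1:1-free in-range split of k·20 and k·93 into factor pairs; take k = 9
k = 9: N1·N3 = 180 = 12·15, N2·N4 = 837 = 27·31
achieved = 12·15/(27·31) = 20/93; |achieved − target| = 0 ≤ 1/465 ✓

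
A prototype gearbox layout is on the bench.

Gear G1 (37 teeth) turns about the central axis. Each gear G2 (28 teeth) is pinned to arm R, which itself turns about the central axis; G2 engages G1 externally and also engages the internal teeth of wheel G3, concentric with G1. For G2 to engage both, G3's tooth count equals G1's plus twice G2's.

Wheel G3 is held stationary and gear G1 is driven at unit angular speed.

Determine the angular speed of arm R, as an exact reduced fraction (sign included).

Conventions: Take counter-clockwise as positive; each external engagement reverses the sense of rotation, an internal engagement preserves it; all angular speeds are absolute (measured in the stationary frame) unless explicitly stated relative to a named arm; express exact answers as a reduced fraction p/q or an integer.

37/130

class = planetary set [G3 = 37+2·28 = 93; Willis about the carrier]
ring teeth: 37 + 2·28 = 93
37(ω_sun−ω_arm) = −93(ω_ring−ω_arm),  ω_ring = 0, ω_sun = 1
37(1−ω_arm) = −93(0−ω_arm)  ⇒  130·ω_arm = 37  ⇒  ω_arm = 37/130
exact speed ratio = 37/130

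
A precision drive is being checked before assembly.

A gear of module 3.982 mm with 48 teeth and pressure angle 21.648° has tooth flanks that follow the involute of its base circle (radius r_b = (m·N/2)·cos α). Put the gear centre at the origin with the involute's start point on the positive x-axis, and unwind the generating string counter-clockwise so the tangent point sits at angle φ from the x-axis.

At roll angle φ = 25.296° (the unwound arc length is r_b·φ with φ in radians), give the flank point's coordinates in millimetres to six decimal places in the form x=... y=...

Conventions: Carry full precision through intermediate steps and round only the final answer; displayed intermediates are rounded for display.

class = single-mesh tooth geometry [base-circle involute, m = 3.982, 48T]
pitch radius r_p = m·N/2 = 3.982·48/2 = 95.568000
base radius r_b = r_p·cos α = 95.568000·cos 21.648° = 88.827375
roll angle φ = 25.296° = 0.44149849 rad
x = r_b·(cos φ + φ·sin φ) = 97.067212
y = r_b·(sin φ − φ·cos φ) = 2.498758

x=97.067212 y=2.498758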